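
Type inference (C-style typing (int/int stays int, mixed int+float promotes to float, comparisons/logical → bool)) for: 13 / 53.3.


Operand types: int / float
Rule: mixed int/float promotes to float; int/int stays int
Result type: float


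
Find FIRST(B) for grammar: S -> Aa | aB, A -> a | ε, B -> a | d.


Per alternative of B: FIRST(a) = {a}; FIRST(d) = {d}
FIRST(B) = {a, d}


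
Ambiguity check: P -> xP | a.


right-linear, alternatives start with distinct terminals 'x' vs 'a': unique leftmost derivation
Unambiguous


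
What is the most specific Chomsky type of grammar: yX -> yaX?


LHS has context (more than one symbol) and |LHS| ≤ |RHS|
Classification: Type 1 (Context-Sensitive)


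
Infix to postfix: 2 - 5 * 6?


* has higher precedence, evaluate 5*6 first
Postfix: 2 5 6 * -


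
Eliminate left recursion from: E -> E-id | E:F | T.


Left-recursive alternatives: E-id, E:F; non-recursive: T
Introduce E': E -> TE', E' -> -idE' | :FE' | ε


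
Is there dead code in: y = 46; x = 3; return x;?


y is assigned but never read
Dead: 'y = 46'


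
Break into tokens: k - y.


Scan left to right, longest-match per lexeme
Tokens: ID(k), OP(-), ID(y)


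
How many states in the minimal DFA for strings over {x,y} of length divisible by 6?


Track length mod 6: states 0..5, accept at 0
Minimal DFA: 6 states


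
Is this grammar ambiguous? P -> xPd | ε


balanced x^n…d^n: each string has a unique parse
Unambiguous


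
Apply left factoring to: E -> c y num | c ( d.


Common prefix: 'c'
Factored: E -> c E', E' -> y num | ( d


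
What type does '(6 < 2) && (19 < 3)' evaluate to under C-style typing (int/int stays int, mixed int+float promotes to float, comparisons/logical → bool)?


Operand types: bool && bool
Rule: logical operators take bool operands and yield bool
Result type: bool


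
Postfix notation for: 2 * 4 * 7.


Left to right (same or higher precedence on left)
Postfix: 2 4 * 7 *


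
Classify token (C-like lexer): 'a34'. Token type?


Pattern: letter/underscore followed by alphanumerics, not a keyword
Type: IDENTIFIER


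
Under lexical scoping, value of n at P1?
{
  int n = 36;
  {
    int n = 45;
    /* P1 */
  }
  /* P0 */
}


n declared in the same block as P1
n = 45


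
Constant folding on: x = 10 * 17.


10 * 17 = 170 at compile time
Optimized: x = 170


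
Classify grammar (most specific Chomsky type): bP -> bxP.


LHS has context (more than one symbol) and |LHS| ≤ |RHS|
Classification: Type 1 (Context-Sensitive)


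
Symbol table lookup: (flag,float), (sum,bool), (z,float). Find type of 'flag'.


Lookup 'flag' → type float


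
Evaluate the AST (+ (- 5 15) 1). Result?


Evaluate inner: (- 5 15) = -10
Evaluate root: (+ -10 1) = -9
Result: -9


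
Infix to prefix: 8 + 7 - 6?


left-to-right (same/higher precedence on left): tree is (- (+ 8 7) 6)
Prefix: - + 8 7 6


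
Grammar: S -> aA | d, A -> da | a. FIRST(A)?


Per alternative of A: FIRST(da) = {d}; FIRST(a) = {a}
FIRST(A) = {a, d}


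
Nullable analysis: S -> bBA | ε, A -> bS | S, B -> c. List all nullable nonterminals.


A nonterminal is nullable iff some alternative derives ε (directly, or every symbol in it is nullable)
Nullable: {A, S}


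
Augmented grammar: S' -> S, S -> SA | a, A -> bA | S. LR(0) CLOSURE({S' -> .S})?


Start: S' -> .S
For each item with dot before a nonterminal B, add B -> .γ for every B-production
Closure: [S' -> .S, S -> .SA, S -> .a]


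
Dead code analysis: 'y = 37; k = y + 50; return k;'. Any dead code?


y is read by k's definition; k is returned
No dead code


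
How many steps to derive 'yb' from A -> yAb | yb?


Derivation: A => yb
Steps: 1


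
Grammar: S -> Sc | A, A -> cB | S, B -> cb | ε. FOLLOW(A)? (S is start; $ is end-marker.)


$ ∈ FOLLOW(S). For each A -> αBβ: add FIRST(β)\{ε} to FOLLOW(B); if β nullable, add FOLLOW(A).
FOLLOW(A) = {$, c}


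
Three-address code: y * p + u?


Break into single-operator statements:
t1 = y * p
t2 = t1 + u


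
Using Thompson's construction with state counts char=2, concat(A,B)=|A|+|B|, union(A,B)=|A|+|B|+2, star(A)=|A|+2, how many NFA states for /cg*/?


Syntax tree has 2 char leaf(s), 0 union(s), 1 star(s)
chars contribute 2×2 = 4; each union adds +2; each star adds +2
Total: 4 + 0 + 2 = 6 states


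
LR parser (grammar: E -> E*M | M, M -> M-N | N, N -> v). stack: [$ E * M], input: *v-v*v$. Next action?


handle 'E*M' on top; lookahead ∈ FOLLOW(E) = {*, $}
Action: reduce (E -> E*M)


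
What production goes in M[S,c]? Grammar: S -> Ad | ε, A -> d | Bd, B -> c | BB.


For [S, c]: 'c' ∈ FIRST(Ad)
Entry: S -> Ad


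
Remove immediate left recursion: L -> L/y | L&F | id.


Left-recursive alternatives: L/y, L&F; non-recursive: id
Introduce L': L -> idL', L' -> /yL' | &FL' | ε


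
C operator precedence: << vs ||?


'<<' is shift (level 8); '||' is logical OR (level 1)
Higher level binds tighter
'<<' has higher precedence than '||'


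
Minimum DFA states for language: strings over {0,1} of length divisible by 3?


Track length mod 3: states 0..2, accept at 0
Minimal DFA: 3 states


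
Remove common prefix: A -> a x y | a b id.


Common prefix: 'a'
Factored: A -> a A', A' -> x y | b id


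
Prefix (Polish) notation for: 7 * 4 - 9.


left-to-right (same/higher precedence on left): tree is (- (* 7 4) 9)
Prefix: - * 7 4 9


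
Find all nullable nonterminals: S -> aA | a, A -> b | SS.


A nonterminal is nullable iff some alternative derives ε (directly, or every symbol in it is nullable)
Nullable: {}


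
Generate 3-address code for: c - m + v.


Break into single-operator statements:
t1 = c - m
t2 = t1 + v


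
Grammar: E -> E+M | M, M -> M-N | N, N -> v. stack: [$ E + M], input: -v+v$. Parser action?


'-' can extend M; shift to build M -> M-N
Action: shift


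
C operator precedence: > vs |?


'>' is relational (level 7); '|' is bitwise OR (level 3)
Higher level binds tighter
'>' has higher precedence than '|'


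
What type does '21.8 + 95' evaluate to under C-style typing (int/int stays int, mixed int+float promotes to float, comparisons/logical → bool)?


Operand types: float + int
Rule: mixed int/float promotes to float; int/int stays int
Result type: float


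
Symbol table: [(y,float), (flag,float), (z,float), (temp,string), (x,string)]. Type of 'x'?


Lookup 'x' → type string


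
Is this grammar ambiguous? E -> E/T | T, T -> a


precedence layered via separate nonterminal T: deterministic
Unambiguous


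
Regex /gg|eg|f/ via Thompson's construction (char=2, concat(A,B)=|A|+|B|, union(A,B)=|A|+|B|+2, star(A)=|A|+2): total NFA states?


Syntax tree has 5 char leaf(s), 2 union(s), 0 star(s)
chars contribute 5×2 = 10; each union adds +2; each star adds +2
Total: 10 + 4 + 0 = 14 states


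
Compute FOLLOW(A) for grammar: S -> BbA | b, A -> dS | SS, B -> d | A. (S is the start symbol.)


$ ∈ FOLLOW(S). For each A -> αBβ: add FIRST(β)\{ε} to FOLLOW(B); if β nullable, add FOLLOW(A).
FOLLOW(A) = {$, b, d}


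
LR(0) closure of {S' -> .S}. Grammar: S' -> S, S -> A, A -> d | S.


Start: S' -> .S
For each item with dot before a nonterminal B, add B -> .γ for every B-production
Closure: [S' -> .S, S -> .A, A -> .d, A -> .S]


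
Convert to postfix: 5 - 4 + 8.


Left to right (same or higher precedence on left)
Postfix: 5 4 - 8 +


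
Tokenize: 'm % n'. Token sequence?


Scan left to right, longest-match per lexeme
Tokens: ID(m), OP(%), ID(n)


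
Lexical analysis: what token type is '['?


Pattern: delimiter/punctuation
Type: PUNCTUATION


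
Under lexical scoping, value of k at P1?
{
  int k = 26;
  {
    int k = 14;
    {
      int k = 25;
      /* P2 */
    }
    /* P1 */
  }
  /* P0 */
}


k declared in the same block as P1
k = 14


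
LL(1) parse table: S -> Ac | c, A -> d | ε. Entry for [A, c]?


For [A, c]: ε is nullable and 'c' ∈ FOLLOW(A)
Entry: A -> ε


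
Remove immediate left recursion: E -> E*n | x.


Left-recursive alternatives: E*n; non-recursive: x
Introduce E': E -> xE', E' -> *nE' | ε


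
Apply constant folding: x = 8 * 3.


8 * 3 = 24 at compile time
Optimized: x = 24


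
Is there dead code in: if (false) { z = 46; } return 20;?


condition is constant false, so the whole block is unreachable
Dead: 'if (false) { z = 46; }'


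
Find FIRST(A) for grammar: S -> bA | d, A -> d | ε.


Per alternative of A: FIRST(d) = {d}; FIRST(ε) = {ε}
FIRST(A) = {d, ε}


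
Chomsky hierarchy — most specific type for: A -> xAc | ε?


Single nonterminal LHS, but x^n c^n is not regular
Classification: Type 2 (Context-Free)


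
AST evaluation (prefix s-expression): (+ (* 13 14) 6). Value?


Evaluate inner: (* 13 14) = 182
Evaluate root: (+ 182 6) = 188
Result: 188


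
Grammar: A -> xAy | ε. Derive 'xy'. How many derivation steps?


Derivation: A => xAy => xy
Steps: 2


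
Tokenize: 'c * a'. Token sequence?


Scan left to right, longest-match per lexeme
Tokens: ID(c), OP(*), ID(a)


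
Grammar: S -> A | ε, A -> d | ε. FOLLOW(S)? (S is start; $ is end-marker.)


$ ∈ FOLLOW(S). For each A -> αBβ: add FIRST(β)\{ε} to FOLLOW(B); if β nullable, add FOLLOW(A).
FOLLOW(S) = {$}


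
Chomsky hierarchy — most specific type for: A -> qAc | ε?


Single nonterminal LHS, but q^n c^n is not regular
Classification: Type 2 (Context-Free)


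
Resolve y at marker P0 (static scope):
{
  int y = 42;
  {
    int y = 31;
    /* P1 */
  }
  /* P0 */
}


y declared in the same block as P0
y = 42


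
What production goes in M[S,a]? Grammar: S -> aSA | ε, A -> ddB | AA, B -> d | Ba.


For [S, a]: 'a' ∈ FIRST(aSA)
Entry: S -> aSA


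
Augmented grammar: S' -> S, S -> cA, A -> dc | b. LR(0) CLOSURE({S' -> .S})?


Start: S' -> .S
For each item with dot before a nonterminal B, add B -> .γ for every B-production
Closure: [S' -> .S, S -> .cA]


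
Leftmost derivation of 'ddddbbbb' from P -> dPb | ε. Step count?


Derivation: P => dPb => ddPbb => dddPbbb => ddddPbbbb => ddddbbbb
Steps: 5


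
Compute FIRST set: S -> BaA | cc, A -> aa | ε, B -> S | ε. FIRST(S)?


Per alternative of S: FIRST(BaA) = {a, c}; FIRST(cc) = {c}
FIRST(S) = {a, c}


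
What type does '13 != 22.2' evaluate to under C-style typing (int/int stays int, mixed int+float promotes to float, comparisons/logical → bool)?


Operand types: int != float
Rule: comparison yields bool
Result type: bool


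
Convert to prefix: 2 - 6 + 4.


left-to-right (same/higher precedence on left): tree is (+ (- 2 6) 4)
Prefix: + - 2 6 4


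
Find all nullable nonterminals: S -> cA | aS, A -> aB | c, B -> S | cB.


A nonterminal is nullable iff some alternative derives ε (directly, or every symbol in it is nullable)
Nullable: {}


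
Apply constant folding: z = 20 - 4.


20 - 4 = 16 at compile time
Optimized: z = 16


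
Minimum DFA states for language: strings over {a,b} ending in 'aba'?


Track the longest suffix of input matching a prefix of 'aba': 4 classes (prefixes of length 0..3)
Minimal DFA: 4 states


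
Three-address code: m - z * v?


Break into single-operator statements:
t1 = z * v
t2 = m - t1


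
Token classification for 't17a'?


Pattern: letter/underscore followed by alphanumerics, not a keyword
Type: IDENTIFIER


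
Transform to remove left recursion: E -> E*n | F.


Left-recursive alternatives: E*n; non-recursive: F
Introduce E': E -> FE', E' -> *nE' | ε


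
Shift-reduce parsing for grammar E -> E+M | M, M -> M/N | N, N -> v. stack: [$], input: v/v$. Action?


no handle on stack; shift 'v'
Action: shift


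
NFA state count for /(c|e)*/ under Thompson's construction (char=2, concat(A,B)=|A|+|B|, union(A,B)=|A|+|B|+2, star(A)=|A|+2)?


Syntax tree has 2 char leaf(s), 1 union(s), 1 star(s)
chars contribute 2×2 = 4; each union adds +2; each star adds +2
Total: 4 + 2 + 2 = 8 states


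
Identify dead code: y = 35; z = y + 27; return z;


y is read by z's definition; z is returned
No dead code


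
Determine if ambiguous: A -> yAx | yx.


balanced y^n…x^n: each string has a unique parse
Unambiguous


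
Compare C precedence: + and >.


'+' is additive (level 9); '>' is relational (level 7)
Higher level binds tighter
'+' has higher precedence than '>'


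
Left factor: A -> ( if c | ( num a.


Common prefix: '('
Factored: A -> ( A', A' -> if c | num a


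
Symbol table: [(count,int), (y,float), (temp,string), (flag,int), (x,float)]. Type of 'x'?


Lookup 'x' → type float


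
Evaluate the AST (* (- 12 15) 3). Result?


Evaluate inner: (- 12 15) = -3
Evaluate root: (* -3 3) = -9
Result: -9


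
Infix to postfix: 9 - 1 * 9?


* has higher precedence, evaluate 1*9 first
Postfix: 9 1 9 * -


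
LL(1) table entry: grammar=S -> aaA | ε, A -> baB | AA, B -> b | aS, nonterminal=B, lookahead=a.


For [B, a]: 'a' ∈ FIRST(aS)
Entry: B -> aS


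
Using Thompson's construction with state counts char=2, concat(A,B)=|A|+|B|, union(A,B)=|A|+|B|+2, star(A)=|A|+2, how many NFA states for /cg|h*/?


Syntax tree has 3 char leaf(s), 1 union(s), 1 star(s)
chars contribute 3×2 = 6; each union adds +2; each star adds +2
Total: 6 + 2 + 2 = 10 states


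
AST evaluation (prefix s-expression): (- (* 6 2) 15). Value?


Evaluate inner: (* 6 2) = 12
Evaluate root: (- 12 15) = -3
Result: -3


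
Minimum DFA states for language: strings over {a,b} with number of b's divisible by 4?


Track (count of b) mod 4: states 0..3, accept at 0
Minimal DFA: 4 states


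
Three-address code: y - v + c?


Break into single-operator statements:
t1 = y - v
t2 = t1 + c


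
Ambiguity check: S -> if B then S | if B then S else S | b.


dangling else: 'if B then if B then b else b' parses two ways
Ambiguous


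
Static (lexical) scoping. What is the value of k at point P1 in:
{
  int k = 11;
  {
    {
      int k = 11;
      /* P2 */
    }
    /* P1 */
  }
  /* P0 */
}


P1's block does not declare k; resolves to the enclosing declaration at depth 0
k = 11


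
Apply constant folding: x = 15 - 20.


15 - 20 = -5 at compile time
Optimized: x = -5


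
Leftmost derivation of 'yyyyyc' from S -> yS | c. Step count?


Derivation: S => yS => yyS => yyyS => yyyyS => yyyyyS => yyyyyc
Steps: 6


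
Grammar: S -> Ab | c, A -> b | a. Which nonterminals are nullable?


A nonterminal is nullable iff some alternative derives ε (directly, or every symbol in it is nullable)
Nullable: {}


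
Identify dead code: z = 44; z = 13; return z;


first assignment to z is overwritten before any read
Dead: 'z = 44'


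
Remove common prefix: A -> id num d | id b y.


Common prefix: 'id'
Factored: A -> id A', A' -> num d | b y


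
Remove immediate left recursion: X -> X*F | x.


Left-recursive alternatives: X*F; non-recursive: x
Introduce X': X -> xX', X' -> *FX' | ε


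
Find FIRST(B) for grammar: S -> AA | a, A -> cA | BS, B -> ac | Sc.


Per alternative of B: FIRST(ac) = {a}; FIRST(Sc) = {a, c}
FIRST(B) = {a, c}


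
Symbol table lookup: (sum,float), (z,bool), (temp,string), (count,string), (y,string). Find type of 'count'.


Lookup 'count' → type string


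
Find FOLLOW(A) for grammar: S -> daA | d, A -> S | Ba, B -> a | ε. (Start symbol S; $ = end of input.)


$ ∈ FOLLOW(S). For each A -> αBβ: add FIRST(β)\{ε} to FOLLOW(B); if β nullable, add FOLLOW(A).
FOLLOW(A) = {$}


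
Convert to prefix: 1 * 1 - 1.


left-to-right (same/higher precedence on left): tree is (- (* 1 1) 1)
Prefix: - * 1 1 1


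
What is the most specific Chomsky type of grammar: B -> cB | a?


Right-linear: every RHS is a terminal or a terminal followed by one nonterminal
Classification: Type 3 (Regular)


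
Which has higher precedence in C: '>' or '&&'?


'>' is relational (level 7); '&&' is logical AND (level 2)
Higher level binds tighter
'>' has higher precedence than '&&'


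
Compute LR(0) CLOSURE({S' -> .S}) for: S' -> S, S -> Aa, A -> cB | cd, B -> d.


Start: S' -> .S
For each item with dot before a nonterminal B, add B -> .γ for every B-production
Closure: [S' -> .S, S -> .Aa, A -> .cB, A -> .cd]


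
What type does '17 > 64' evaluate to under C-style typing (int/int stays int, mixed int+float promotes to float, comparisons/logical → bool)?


Operand types: int > int
Rule: comparison yields bool
Result type: bool


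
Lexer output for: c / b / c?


Scan left to right, longest-match per lexeme
Tokens: ID(c), OP(/), ID(b), OP(/), ID(c)


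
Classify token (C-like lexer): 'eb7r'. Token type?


Pattern: letter/underscore followed by alphanumerics, not a keyword
Type: IDENTIFIER


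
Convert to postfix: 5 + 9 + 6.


Left to right (same or higher precedence on left)
Postfix: 5 9 + 6 +


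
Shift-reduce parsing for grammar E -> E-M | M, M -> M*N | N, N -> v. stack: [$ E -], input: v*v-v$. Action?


no handle ('E-' is not any RHS); shift 'v'
Action: shift


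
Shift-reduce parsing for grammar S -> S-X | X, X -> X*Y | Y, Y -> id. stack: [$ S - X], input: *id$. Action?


'*' can extend X; shift to build X -> X*Y
Action: shift


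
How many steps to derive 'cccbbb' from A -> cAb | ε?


Derivation: A => cAb => ccAbb => cccAbbb => cccbbb
Steps: 4


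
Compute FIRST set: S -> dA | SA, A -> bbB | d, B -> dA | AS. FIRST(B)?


Per alternative of B: FIRST(dA) = {d}; FIRST(AS) = {b, d}
FIRST(B) = {b, d}


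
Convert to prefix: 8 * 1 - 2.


left-to-right (same/higher precedence on left): tree is (- (* 8 1) 2)
Prefix: - * 8 1 2


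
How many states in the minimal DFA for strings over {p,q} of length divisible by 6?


Track length mod 6: states 0..5, accept at 0
Minimal DFA: 6 states


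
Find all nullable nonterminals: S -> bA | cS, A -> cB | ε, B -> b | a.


A nonterminal is nullable iff some alternative derives ε (directly, or every symbol in it is nullable)
Nullable: {A}


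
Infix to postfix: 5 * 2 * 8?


Left to right (same or higher precedence on left)
Postfix: 5 2 * 8 *


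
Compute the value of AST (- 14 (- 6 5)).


Evaluate inner: (- 6 5) = 1
Evaluate root: (- 14 1) = 13
Result: 13


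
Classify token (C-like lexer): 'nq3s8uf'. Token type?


Pattern: letter/underscore followed by alphanumerics, not a keyword
Type: IDENTIFIER


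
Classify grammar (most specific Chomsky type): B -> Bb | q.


Left-linear: every RHS is a terminal or one nonterminal followed by a terminal
Classification: Type 3 (Regular)


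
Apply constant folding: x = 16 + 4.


16 + 4 = 20 at compile time
Optimized: x = 20


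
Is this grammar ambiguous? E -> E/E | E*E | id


'id/id*id' has two parse trees (no precedence encoded between / and *)
Ambiguous


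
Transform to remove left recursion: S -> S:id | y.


Left-recursive alternatives: S:id; non-recursive: y
Introduce S': S -> yS', S' -> :idS' | ε


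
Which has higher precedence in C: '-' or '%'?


'%' is multiplicative (level 10); '-' is additive (level 9)
Higher level binds tighter
'%' has higher precedence than '-'


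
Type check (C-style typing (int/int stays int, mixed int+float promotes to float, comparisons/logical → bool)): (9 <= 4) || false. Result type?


Operand types: bool || bool
Rule: logical operators take bool operands and yield bool
Result type: bool


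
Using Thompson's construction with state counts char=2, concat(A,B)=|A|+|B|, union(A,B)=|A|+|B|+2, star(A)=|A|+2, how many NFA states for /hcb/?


Syntax tree has 3 char leaf(s), 0 union(s), 0 star(s)
chars contribute 3×2 = 6; each union adds +2; each star adds +2
Total: 6 + 0 + 0 = 6 states


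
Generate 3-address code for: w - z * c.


Break into single-operator statements:
t1 = z * c
t2 = w - t1


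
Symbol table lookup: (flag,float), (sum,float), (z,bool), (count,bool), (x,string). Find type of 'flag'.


Lookup 'flag' → type float


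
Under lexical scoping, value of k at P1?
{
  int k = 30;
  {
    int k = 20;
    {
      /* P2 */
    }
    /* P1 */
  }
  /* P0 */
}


k declared in the same block as P1
k = 20


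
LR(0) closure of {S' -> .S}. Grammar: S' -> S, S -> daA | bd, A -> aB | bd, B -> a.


Start: S' -> .S
For each item with dot before a nonterminal B, add B -> .γ for every B-production
Closure: [S' -> .S, S -> .daA, S -> .bd]


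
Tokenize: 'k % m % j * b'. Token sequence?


Scan left to right, longest-match per lexeme
Tokens: ID(k), OP(%), ID(m), OP(%), ID(j), OP(*), ID(b)


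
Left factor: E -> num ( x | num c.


Common prefix: 'num'
Factored: E -> num E', E' -> ( x | c


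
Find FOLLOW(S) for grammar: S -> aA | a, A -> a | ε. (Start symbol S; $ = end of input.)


$ ∈ FOLLOW(S). For each A -> αBβ: add FIRST(β)\{ε} to FOLLOW(B); if β nullable, add FOLLOW(A).
FOLLOW(S) = {$}


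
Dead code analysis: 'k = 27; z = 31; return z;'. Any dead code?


k is assigned but never read
Dead: 'k = 27'


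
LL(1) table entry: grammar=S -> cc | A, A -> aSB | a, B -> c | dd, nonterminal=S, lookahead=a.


For [S, a]: 'a' ∈ FIRST(A)
Entry: S -> A


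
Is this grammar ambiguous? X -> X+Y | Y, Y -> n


precedence layered via separate nonterminal Y: deterministic
Unambiguous


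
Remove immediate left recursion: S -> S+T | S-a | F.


Left-recursive alternatives: S+T, S-a; non-recursive: F
Introduce S': S -> FS', S' -> +TS' | -aS' | ε


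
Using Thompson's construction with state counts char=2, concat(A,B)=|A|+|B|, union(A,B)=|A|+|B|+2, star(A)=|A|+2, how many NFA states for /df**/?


Syntax tree has 2 char leaf(s), 0 union(s), 2 star(s)
chars contribute 2×2 = 4; each union adds +2; each star adds +2
Total: 4 + 0 + 4 = 8 states


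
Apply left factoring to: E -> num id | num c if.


Common prefix: 'num'
Factored: E -> num E', E' -> id | c if


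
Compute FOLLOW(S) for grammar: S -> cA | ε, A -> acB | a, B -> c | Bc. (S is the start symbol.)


$ ∈ FOLLOW(S). For each A -> αBβ: add FIRST(β)\{ε} to FOLLOW(B); if β nullable, add FOLLOW(A).
FOLLOW(S) = {$}


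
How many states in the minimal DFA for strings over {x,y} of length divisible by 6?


Track length mod 6: states 0..5, accept at 0
Minimal DFA: 6 states


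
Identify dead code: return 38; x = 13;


statement follows a return and is unreachable
Dead: 'x = 13'


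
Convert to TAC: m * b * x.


Break into single-operator statements:
t1 = m * b
t2 = t1 * x


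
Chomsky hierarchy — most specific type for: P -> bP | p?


Right-linear: every RHS is a terminal or a terminal followed by one nonterminal
Classification: Type 3 (Regular)


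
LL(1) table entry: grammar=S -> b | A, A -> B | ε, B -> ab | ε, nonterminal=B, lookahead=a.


For [B, a]: 'a' ∈ FIRST(ab)
Entry: B -> ab


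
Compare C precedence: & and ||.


'&' is bitwise AND (level 5); '||' is logical OR (level 1)
Higher level binds tighter
'&' has higher precedence than '||'


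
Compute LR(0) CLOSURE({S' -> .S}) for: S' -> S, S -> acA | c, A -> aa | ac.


Start: S' -> .S
For each item with dot before a nonterminal B, add B -> .γ for every B-production
Closure: [S' -> .S, S -> .acA, S -> .c]


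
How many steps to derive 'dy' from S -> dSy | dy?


Derivation: S => dy
Steps: 1


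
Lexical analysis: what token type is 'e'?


Pattern: letter/underscore followed by alphanumerics, not a keyword
Type: IDENTIFIER


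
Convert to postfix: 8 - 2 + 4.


Left to right (same or higher precedence on left)
Postfix: 8 2 - 4 +


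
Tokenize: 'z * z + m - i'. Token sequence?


Scan left to right, longest-match per lexeme
Tokens: ID(z), OP(*), ID(z), OP(+), ID(m), OP(-), ID(i)


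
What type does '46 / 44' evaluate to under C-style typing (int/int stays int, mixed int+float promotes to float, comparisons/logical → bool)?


Operand types: int / int
Rule: mixed int/float promotes to float; int/int stays int
Result type: int


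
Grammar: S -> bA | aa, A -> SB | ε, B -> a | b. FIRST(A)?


Per alternative of A: FIRST(SB) = {a, b}; FIRST(ε) = {ε}
FIRST(A) = {a, b, ε}


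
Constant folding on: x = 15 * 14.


15 * 14 = 210 at compile time
Optimized: x = 210


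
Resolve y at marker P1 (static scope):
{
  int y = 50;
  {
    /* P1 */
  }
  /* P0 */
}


P1's block does not declare y; resolves to the enclosing declaration at depth 0
y = 50


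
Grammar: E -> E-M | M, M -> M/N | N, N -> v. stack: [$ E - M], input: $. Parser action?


handle 'E-M' on top; lookahead ∈ FOLLOW(E) = {-, $}
Action: reduce (E -> E-M)


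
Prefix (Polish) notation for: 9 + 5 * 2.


'*' binds tighter: tree is (+ 9 (* 5 2))
Prefix: + 9 * 5 2


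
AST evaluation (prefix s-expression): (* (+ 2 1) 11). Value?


Evaluate inner: (+ 2 1) = 3
Evaluate root: (* 3 11) = 33
Result: 33


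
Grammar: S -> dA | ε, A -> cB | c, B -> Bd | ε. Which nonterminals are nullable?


A nonterminal is nullable iff some alternative derives ε (directly, or every symbol in it is nullable)
Nullable: {B, S}


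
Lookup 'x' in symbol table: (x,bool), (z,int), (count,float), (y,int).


Lookup 'x' → type bool


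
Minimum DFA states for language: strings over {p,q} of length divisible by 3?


Track length mod 3: states 0..2, accept at 0
Minimal DFA: 3 states


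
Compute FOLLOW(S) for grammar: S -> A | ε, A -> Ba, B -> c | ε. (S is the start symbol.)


$ ∈ FOLLOW(S). For each A -> αBβ: add FIRST(β)\{ε} to FOLLOW(B); if β nullable, add FOLLOW(A).
FOLLOW(S) = {$}


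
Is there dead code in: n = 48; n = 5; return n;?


first assignment to n is overwritten before any read
Dead: 'n = 48'


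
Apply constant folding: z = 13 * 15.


13 * 15 = 195 at compile time
Optimized: z = 195


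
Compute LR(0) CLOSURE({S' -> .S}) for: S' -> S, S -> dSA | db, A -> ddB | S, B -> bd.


Start: S' -> .S
For each item with dot before a nonterminal B, add B -> .γ for every B-production
Closure: [S' -> .S, S -> .dSA, S -> .db]


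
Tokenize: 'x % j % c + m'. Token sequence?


Scan left to right, longest-match per lexeme
Tokens: ID(x), OP(%), ID(j), OP(%), ID(c), OP(+), ID(m)


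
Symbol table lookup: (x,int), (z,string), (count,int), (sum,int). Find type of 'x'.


Lookup 'x' → type int


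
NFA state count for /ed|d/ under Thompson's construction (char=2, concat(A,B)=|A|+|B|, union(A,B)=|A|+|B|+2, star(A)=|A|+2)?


Syntax tree has 3 char leaf(s), 1 union(s), 0 star(s)
chars contribute 3×2 = 6; each union adds +2; each star adds +2
Total: 6 + 2 + 0 = 8 states


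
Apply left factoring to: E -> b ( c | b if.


Common prefix: 'b'
Factored: E -> b E', E' -> ( c | if


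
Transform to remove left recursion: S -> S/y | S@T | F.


Left-recursive alternatives: S/y, S@T; non-recursive: F
Introduce S': S -> FS', S' -> /yS' | @TS' | ε


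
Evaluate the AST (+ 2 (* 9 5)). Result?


Evaluate inner: (* 9 5) = 45
Evaluate root: (+ 2 45) = 47
Result: 47


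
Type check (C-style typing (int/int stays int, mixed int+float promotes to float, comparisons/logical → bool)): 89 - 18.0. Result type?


Operand types: int - float
Rule: mixed int/float promotes to float; int/int stays int
Result type: float


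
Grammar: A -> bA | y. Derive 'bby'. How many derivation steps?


Derivation: A => bA => bbA => bby
Steps: 3


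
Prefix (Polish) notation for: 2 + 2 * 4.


'*' binds tighter: tree is (+ 2 (* 2 4))
Prefix: + 2 * 2 4


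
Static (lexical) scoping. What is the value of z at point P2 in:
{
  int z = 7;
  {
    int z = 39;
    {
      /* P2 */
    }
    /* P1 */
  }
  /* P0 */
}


P2's block does not declare z; resolves to the enclosing declaration at depth 1
z = 39


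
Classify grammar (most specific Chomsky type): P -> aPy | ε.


Single nonterminal LHS, but a^n y^n is not regular
Classification: Type 2 (Context-Free)


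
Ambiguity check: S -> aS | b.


right-linear, alternatives start with distinct terminals 'a' vs 'b': unique leftmost derivation
Unambiguous


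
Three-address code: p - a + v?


Break into single-operator statements:
t1 = p - a
t2 = t1 + v


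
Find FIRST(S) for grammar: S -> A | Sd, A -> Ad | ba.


Per alternative of S: FIRST(A) = {b}; FIRST(Sd) = {b}
FIRST(S) = {b}


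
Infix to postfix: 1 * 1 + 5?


Left to right (same or higher precedence on left)
Postfix: 1 1 * 5 +


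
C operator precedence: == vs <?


'<' is relational (level 7); '==' is equality (level 6)
Higher level binds tighter
'<' has higher precedence than '=='


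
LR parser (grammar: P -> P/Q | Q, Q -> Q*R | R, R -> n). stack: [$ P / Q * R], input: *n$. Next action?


handle 'Q*R' on top
Action: reduce (Q -> Q*R)


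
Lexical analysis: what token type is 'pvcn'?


Pattern: letter/underscore followed by alphanumerics, not a keyword
Type: IDENTIFIER


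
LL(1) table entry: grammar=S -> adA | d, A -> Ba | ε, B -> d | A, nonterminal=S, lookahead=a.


For [S, a]: 'a' ∈ FIRST(adA)
Entry: S -> adA


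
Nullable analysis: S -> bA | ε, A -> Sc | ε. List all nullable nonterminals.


A nonterminal is nullable iff some alternative derives ε (directly, or every symbol in it is nullable)
Nullable: {A, S}


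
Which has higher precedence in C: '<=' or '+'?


'+' is additive (level 9); '<=' is relational (level 7)
Higher level binds tighter
'+' has higher precedence than '<='


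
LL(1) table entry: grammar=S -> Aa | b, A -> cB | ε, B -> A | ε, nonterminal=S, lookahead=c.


For [S, c]: 'c' ∈ FIRST(Aa)
Entry: S -> Aa


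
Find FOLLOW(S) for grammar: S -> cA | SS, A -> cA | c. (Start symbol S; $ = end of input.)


$ ∈ FOLLOW(S). For each A -> αBβ: add FIRST(β)\{ε} to FOLLOW(B); if β nullable, add FOLLOW(A).
FOLLOW(S) = {$, c}


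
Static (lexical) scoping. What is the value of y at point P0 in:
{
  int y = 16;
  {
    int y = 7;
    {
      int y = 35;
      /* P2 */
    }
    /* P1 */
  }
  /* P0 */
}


y declared in the same block as P0
y = 16


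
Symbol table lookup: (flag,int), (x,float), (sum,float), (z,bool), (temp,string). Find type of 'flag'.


Lookup 'flag' → type int


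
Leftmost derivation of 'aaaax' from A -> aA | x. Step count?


Derivation: A => aA => aaA => aaaA => aaaaA => aaaax
Steps: 5


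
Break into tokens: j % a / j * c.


Scan left to right, longest-match per lexeme
Tokens: ID(j), OP(%), ID(a), OP(/), ID(j), OP(*), ID(c)


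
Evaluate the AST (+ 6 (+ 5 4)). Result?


Evaluate inner: (+ 5 4) = 9
Evaluate root: (+ 6 9) = 15
Result: 15


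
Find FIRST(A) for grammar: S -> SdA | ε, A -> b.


Per alternative of A: FIRST(b) = {b}
FIRST(A) = {b}


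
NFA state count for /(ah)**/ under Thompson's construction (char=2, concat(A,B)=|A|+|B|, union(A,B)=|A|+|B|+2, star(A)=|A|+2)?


Syntax tree has 2 char leaf(s), 0 union(s), 2 star(s)
chars contribute 2×2 = 4; each union adds +2; each star adds +2
Total: 4 + 0 + 4 = 8 states


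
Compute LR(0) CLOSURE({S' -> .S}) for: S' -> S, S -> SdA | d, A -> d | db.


Start: S' -> .S
For each item with dot before a nonterminal B, add B -> .γ for every B-production
Closure: [S' -> .S, S -> .SdA, S -> .d]


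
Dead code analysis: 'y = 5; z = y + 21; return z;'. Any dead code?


y is read by z's definition; z is returned
No dead code


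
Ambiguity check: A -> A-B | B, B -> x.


precedence layered via separate nonterminal B: deterministic
Unambiguous


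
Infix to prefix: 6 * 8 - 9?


left-to-right (same/higher precedence on left): tree is (- (* 6 8) 9)
Prefix: - * 6 8 9


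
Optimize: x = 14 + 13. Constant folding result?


14 + 13 = 27 at compile time
Optimized: x = 27


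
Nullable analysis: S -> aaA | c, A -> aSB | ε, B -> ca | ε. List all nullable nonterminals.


A nonterminal is nullable iff some alternative derives ε (directly, or every symbol in it is nullable)
Nullable: {A, B}


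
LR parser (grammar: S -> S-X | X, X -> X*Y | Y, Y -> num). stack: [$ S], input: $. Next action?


start symbol S on stack, input exhausted
Action: accept


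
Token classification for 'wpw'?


Pattern: letter/underscore followed by alphanumerics, not a keyword
Type: IDENTIFIER


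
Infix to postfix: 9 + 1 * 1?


* has higher precedence, evaluate 1*1 first
Postfix: 9 1 1 * +


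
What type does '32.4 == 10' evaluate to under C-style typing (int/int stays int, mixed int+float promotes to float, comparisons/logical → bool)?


Operand types: float == int
Rule: comparison yields bool
Result type: bool


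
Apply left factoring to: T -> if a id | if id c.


Common prefix: 'if'
Factored: T -> if T', T' -> a id | id c


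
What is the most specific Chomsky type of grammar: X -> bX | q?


Right-linear: every RHS is a terminal or a terminal followed by one nonterminal
Classification: Type 3 (Regular)


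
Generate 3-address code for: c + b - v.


Break into single-operator statements:
t1 = c + b
t2 = t1 - v


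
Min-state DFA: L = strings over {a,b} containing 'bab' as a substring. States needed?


KMP-style automaton: 3 progress states + 1 absorbing accept = 4
Minimal DFA: 4 states


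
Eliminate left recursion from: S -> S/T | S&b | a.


Left-recursive alternatives: S/T, S&b; non-recursive: a
Introduce S': S -> aS', S' -> /TS' | &bS' | ε


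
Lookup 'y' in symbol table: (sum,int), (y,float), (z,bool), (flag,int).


Lookup 'y' → type float


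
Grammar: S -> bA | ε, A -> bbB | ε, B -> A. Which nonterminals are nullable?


A nonterminal is nullable iff some alternative derives ε (directly, or every symbol in it is nullable)
Nullable: {A, B, S}


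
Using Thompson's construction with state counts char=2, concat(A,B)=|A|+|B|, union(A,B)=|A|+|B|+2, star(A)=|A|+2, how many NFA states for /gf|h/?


Syntax tree has 3 char leaf(s), 1 union(s), 0 star(s)
chars contribute 3×2 = 6; each union adds +2; each star adds +2
Total: 6 + 2 + 0 = 8 states


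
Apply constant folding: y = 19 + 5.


19 + 5 = 24 at compile time
Optimized: y = 24


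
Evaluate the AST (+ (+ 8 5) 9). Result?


Evaluate inner: (+ 8 5) = 13
Evaluate root: (+ 13 9) = 22
Result: 22


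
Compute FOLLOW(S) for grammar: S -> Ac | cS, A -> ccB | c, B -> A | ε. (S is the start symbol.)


$ ∈ FOLLOW(S). For each A -> αBβ: add FIRST(β)\{ε} to FOLLOW(B); if β nullable, add FOLLOW(A).
FOLLOW(S) = {$}


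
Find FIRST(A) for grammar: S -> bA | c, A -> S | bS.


Per alternative of A: FIRST(S) = {b, c}; FIRST(bS) = {b}
FIRST(A) = {b, c}


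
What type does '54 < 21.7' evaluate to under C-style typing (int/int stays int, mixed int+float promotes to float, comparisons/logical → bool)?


Operand types: int < float
Rule: comparison yields bool
Result type: bool


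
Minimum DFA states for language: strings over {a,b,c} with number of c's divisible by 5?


Track (count of c) mod 5: states 0..4, accept at 0
Minimal DFA: 5 states


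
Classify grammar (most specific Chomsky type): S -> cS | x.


Right-linear: every RHS is a terminal or a terminal followed by one nonterminal
Classification: Type 3 (Regular)


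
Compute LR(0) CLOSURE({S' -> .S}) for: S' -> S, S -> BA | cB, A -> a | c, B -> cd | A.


Start: S' -> .S
For each item with dot before a nonterminal B, add B -> .γ for every B-production
Closure: [S' -> .S, S -> .BA, S -> .cB, B -> .cd, B -> .A, A -> .a, A -> .c]


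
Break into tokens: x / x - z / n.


Scan left to right, longest-match per lexeme
Tokens: ID(x), OP(/), ID(x), OP(-), ID(z), OP(/), ID(n)


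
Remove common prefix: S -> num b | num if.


Common prefix: 'num'
Factored: S -> num S', S' -> b | if


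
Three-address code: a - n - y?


Break into single-operator statements:
t1 = a - n
t2 = t1 - y


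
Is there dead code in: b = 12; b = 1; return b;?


first assignment to b is overwritten before any read
Dead: 'b = 12'


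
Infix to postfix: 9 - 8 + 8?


Left to right (same or higher precedence on left)
Postfix: 9 8 - 8 +


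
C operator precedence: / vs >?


'/' is multiplicative (level 10); '>' is relational (level 7)
Higher level binds tighter
'/' has higher precedence than '>'


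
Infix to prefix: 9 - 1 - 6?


left-to-right (same/higher precedence on left): tree is (- (- 9 1) 6)
Prefix: - - 9 1 6


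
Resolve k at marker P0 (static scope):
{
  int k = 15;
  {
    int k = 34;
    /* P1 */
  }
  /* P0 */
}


k declared in the same block as P0
k = 15


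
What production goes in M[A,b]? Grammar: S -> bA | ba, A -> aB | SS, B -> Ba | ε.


For [A, b]: 'b' ∈ FIRST(SS)
Entry: A -> SS


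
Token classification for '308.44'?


Pattern: digits with a decimal point
Type: FLOAT_LITERAL


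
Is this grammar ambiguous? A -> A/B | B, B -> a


precedence layered via separate nonterminal B: deterministic
Unambiguous


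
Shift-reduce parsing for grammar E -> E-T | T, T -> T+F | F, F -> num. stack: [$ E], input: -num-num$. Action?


shift '-' to continue E -> E-T
Action: shift


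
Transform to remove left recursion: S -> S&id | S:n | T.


Left-recursive alternatives: S&id, S:n; non-recursive: T
Introduce S': S -> TS', S' -> &idS' | :nS' | ε


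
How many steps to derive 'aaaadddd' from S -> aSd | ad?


Derivation: S => aSd => aaSdd => aaaSddd => aaaadddd
Steps: 4


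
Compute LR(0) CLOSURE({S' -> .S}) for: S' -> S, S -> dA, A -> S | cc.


Start: S' -> .S
For each item with dot before a nonterminal B, add B -> .γ for every B-production
Closure: [S' -> .S, S -> .dA]


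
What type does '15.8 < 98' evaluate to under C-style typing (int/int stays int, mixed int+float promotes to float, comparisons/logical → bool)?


Operand types: float < int
Rule: comparison yields bool
Result type: bool


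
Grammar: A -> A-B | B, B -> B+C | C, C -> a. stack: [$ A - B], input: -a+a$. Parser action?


handle 'A-B' on top; lookahead ∈ FOLLOW(A) = {-, $}
Action: reduce (A -> A-B)


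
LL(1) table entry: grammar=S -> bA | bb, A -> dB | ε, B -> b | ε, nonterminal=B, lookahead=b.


For [B, b]: 'b' ∈ FIRST(b)
Entry: B -> b


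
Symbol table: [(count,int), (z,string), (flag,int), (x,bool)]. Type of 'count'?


Lookup 'count' → type int


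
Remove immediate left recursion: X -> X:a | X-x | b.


Left-recursive alternatives: X:a, X-x; non-recursive: b
Introduce X': X -> bX', X' -> :aX' | -xX' | ε


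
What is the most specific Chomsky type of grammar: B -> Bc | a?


Left-linear: every RHS is a terminal or one nonterminal followed by a terminal
Classification: Type 3 (Regular)


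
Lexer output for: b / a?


Scan left to right, longest-match per lexeme
Tokens: ID(b), OP(/), ID(a)


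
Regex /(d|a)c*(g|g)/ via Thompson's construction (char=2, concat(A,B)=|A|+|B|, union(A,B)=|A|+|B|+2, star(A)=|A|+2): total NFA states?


Syntax tree has 5 char leaf(s), 2 union(s), 1 star(s)
chars contribute 5×2 = 10; each union adds +2; each star adds +2
Total: 10 + 4 + 2 = 16 states


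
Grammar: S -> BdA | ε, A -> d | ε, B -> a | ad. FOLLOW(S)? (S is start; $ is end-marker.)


$ ∈ FOLLOW(S). For each A -> αBβ: add FIRST(β)\{ε} to FOLLOW(B); if β nullable, add FOLLOW(A).
FOLLOW(S) = {$}
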